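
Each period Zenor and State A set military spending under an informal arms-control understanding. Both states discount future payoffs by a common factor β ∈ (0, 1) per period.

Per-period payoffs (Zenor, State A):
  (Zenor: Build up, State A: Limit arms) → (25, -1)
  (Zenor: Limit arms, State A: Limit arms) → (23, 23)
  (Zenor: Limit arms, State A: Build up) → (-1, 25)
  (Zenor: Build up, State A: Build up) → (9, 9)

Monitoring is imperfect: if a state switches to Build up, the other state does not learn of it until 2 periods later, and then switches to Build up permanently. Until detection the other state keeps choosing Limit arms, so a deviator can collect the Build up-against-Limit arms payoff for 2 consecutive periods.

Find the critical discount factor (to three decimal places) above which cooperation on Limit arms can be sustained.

A deviator earns 25 for 2 periods, then 9 forever; cooperating earns 23 forever. Multiplying the IC by (1−β):
23 ≥ 25(1−β^2) + 9β^2, so 16·β^2 ≥ 2 and β^2 ≥ 1/8.
β ≥ (1/8)^(1/2) ≈ 0.354.

0.354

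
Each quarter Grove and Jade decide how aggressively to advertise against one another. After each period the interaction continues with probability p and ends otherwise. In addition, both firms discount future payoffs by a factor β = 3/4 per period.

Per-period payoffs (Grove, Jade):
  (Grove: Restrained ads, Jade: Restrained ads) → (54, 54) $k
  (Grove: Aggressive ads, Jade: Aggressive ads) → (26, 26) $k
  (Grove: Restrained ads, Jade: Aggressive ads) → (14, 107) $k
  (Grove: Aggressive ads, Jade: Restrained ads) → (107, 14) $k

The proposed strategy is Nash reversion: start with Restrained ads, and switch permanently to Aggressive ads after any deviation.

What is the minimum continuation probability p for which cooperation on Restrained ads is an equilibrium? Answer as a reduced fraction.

Expected continuation weight on next period's payoff is β·p = 3/4·p, which plays the role of the discount factor.
Cooperation requires 3/4·p ≥ (107−54)/(107−26) = 53/81, hence p ≥ 212/243.

212/243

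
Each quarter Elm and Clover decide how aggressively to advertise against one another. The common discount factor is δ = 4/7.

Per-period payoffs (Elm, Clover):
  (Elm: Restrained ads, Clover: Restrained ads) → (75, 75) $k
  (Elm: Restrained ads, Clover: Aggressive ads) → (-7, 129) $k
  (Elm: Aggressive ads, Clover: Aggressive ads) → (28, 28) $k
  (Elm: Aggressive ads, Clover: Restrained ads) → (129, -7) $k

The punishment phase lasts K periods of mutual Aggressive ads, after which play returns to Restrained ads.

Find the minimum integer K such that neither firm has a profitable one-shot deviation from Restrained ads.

4

IC: δ(1−δ^K)/(1−δ) ≥ (129−75)/(75−28) = 54/47.
With δ = 4/7: need 1 − δ^K ≥ 54/47·(1−4/7)/(4/7), i.e. δ^K ≤ 0.1383.
Since (4/7)^3 = 0.1866 and (4/7)^4 = 0.1066, the smallest such K is 4.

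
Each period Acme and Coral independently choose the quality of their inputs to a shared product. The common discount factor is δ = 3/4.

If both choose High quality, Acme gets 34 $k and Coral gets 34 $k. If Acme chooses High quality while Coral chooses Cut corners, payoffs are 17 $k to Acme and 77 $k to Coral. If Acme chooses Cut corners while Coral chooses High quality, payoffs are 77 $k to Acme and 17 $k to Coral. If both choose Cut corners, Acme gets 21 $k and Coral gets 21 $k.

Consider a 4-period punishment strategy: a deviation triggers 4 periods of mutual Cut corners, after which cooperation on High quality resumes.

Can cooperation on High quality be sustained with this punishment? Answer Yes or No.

No

Comparing payoff streams over the 5 periods until play realigns: cooperate → 34(1+δ+…+δ^4); deviate → 77 + 21(δ+…+δ^4).
Cooperation is sustained iff (34−21)(δ+…+δ^4) ≥ 77−34.
δ+…+δ^4 = 3/4·(1−(3/4)^4)/(1−3/4) = 2.0508, and (77−34)/(34−21) = 3.3077.
2.0508 < 3.3077, so cooperation is not sustainable.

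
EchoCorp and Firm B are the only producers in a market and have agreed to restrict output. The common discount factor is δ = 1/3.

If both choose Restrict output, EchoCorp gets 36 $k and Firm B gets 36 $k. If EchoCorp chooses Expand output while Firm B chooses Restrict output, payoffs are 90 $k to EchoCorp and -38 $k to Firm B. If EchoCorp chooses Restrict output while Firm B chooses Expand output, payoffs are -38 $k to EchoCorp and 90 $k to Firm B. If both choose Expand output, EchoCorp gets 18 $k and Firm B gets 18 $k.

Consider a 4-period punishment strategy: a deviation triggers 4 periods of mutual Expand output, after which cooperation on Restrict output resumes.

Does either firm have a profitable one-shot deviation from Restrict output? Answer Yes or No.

Yes

Comparing payoff streams over the 5 periods until play realigns: cooperate → 36(1+δ+…+δ^4); deviate → 90 + 18(δ+…+δ^4).
Cooperation is sustained iff (36−18)(δ+…+δ^4) ≥ 90−36.
δ+…+δ^4 = 1/3·(1−(1/3)^4)/(1−1/3) = 0.4938, and (90−36)/(36−18) = 3.0000.
0.4938 < 3.0000, so cooperation is not sustainable.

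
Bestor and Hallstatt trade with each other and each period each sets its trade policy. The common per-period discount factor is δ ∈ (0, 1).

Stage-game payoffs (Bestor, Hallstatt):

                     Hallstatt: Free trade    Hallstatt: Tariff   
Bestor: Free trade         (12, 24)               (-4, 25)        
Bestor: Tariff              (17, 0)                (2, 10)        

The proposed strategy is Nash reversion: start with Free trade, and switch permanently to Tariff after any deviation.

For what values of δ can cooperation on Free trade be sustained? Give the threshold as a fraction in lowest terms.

Bestor's threshold: (17−12)/(17−2) = 1/3.
Hallstatt's threshold: (25−24)/(25−10) = 1/15.
1/3 > 1/15, so Bestor binds and δ* = 1/3.

1/3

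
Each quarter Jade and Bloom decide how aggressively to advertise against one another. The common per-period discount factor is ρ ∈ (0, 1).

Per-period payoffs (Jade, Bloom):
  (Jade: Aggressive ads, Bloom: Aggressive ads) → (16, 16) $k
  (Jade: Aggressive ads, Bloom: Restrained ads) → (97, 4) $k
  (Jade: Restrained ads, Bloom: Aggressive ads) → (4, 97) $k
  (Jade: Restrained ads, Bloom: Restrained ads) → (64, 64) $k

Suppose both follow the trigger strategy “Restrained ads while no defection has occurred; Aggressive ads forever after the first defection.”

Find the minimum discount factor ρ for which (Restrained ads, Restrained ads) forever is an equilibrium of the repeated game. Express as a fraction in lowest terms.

11/27

64/(1−ρ) ≥ 97 + 16ρ/(1−ρ)
64 ≥ 97 − 81ρ
ρ ≥ 33/81 = 11/27.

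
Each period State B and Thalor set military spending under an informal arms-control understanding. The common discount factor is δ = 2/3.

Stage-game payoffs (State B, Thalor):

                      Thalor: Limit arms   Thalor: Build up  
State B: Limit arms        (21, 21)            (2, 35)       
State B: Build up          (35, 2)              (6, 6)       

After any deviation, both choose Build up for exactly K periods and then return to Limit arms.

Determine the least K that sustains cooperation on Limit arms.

IC: δ(1−δ^K)/(1−δ) ≥ (35−21)/(21−6) = 14/15.
With δ = 2/3: need 1 − δ^K ≥ 14/15·(1−2/3)/(2/3), i.e. δ^K ≤ 0.5333.
Since (2/3)^1 = 0.6667 and (2/3)^2 = 0.4444, the smallest such K is 2.

2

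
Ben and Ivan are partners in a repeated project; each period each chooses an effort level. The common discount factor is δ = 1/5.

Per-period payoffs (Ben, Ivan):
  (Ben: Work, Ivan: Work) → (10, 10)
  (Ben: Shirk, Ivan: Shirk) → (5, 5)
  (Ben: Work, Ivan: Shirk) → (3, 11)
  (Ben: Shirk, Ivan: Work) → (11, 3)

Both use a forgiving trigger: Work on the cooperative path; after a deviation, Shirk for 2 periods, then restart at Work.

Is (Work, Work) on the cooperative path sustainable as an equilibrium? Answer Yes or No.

Yes

Comparing payoff streams over the 3 periods until play realigns: cooperate → 10(1+δ+…+δ^2); deviate → 11 + 5(δ+…+δ^2).
Cooperation is sustained iff (10−5)(δ+…+δ^2) ≥ 11−10.
δ+…+δ^2 = 1/5·(1−(1/5)^2)/(1−1/5) = 0.2400, and (11−10)/(10−5) = 0.2000.
0.2400 ≥ 0.2000, so cooperation is sustainable.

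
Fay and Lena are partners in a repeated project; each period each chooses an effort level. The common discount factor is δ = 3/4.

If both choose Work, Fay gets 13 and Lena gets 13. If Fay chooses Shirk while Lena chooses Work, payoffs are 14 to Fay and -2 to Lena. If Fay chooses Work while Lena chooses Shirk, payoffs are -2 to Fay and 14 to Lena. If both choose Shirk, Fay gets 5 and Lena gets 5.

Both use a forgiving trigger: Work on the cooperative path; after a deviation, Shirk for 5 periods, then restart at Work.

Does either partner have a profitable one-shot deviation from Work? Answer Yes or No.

A one-shot deviation gives 14 now, then 5 for 5 periods, then back to 13.
Gain from deviating: (14−13) today; loss: (13−5) in each of the next 5 periods.
No-deviation condition: (13−5)(δ+…+δ^5) ≥ 14−13, i.e. δ+…+δ^5 ≥ 1/8.
At δ = 3/4: δ+…+δ^5 = 2.2881 ≥ 0.1250.
So cooperation is sustainable.

No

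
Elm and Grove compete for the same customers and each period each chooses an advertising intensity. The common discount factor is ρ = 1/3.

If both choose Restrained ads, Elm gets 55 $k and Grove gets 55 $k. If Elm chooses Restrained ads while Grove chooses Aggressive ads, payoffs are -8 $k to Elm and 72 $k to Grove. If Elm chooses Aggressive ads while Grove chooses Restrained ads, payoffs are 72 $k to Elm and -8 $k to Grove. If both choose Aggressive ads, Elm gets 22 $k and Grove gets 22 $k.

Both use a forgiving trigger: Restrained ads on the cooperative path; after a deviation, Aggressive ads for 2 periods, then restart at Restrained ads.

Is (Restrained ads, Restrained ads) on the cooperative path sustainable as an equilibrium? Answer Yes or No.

A one-shot deviation gives 72 now, then 22 for 2 periods, then back to 55.
Gain from deviating: (72−55) today; loss: (55−22) in each of the next 2 periods.
No-deviation condition: (55−22)(ρ+…+ρ^2) ≥ 72−55, i.e. ρ+…+ρ^2 ≥ 17/33.
At ρ = 1/3: ρ+…+ρ^2 = 0.4444 < 0.5152.
So cooperation is not sustainable.

No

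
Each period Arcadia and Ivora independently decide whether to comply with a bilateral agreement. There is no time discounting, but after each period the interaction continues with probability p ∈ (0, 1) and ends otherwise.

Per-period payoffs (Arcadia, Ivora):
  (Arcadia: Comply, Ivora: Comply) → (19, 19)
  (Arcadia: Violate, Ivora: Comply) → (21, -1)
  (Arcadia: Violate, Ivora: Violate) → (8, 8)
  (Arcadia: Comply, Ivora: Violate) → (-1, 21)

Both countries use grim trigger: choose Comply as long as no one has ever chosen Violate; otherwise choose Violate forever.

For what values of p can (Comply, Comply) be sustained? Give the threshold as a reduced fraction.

With no time discounting, the continuation probability p plays the role of the discount factor.
Grim-trigger IC: 19/(1−p) ≥ 21 + 8p/(1−p) ⇒ p ≥ (21−19)/(21−8) = 2/13.

2/13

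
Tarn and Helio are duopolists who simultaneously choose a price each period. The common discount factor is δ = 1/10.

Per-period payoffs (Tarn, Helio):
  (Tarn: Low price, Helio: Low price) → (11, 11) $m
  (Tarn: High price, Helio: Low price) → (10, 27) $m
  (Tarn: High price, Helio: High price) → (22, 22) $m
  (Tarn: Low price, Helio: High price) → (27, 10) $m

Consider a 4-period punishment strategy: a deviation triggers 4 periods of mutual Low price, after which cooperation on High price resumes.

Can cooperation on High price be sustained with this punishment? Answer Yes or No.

Comparing payoff streams over the 5 periods until play realigns: cooperate → 22(1+δ+…+δ^4); deviate → 27 + 11(δ+…+δ^4).
Cooperation is sustained iff (22−11)(δ+…+δ^4) ≥ 27−22.
δ+…+δ^4 = 1/10·(1−(1/10)^4)/(1−1/10) = 0.1111, and (27−22)/(22−11) = 0.4545.
0.1111 < 0.4545, so cooperation is not sustainable.

No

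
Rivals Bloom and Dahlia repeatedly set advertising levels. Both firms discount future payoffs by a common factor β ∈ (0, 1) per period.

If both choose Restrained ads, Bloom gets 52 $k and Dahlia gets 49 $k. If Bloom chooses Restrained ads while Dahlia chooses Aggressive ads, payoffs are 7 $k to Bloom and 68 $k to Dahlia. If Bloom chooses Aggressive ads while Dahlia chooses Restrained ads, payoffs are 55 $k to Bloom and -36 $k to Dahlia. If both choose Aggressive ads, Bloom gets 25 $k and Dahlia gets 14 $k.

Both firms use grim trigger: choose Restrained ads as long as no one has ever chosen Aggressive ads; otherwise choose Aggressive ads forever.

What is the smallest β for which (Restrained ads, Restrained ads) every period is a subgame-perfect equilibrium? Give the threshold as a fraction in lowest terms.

19/54

Bloom: cooperation gives 52 each period; deviation gives 55 once then 25 forever.
  52/(1−β) ≥ 55 + 25β/(1−β) ⇒ β ≥ 3/30 = 1/10.
Dahlia: cooperation gives 49 each period; deviation gives 68 once then 14 forever.
  β ≥ 19/54.
Both must hold, so the binding constraint is Dahlia's: β ≥ 19/54.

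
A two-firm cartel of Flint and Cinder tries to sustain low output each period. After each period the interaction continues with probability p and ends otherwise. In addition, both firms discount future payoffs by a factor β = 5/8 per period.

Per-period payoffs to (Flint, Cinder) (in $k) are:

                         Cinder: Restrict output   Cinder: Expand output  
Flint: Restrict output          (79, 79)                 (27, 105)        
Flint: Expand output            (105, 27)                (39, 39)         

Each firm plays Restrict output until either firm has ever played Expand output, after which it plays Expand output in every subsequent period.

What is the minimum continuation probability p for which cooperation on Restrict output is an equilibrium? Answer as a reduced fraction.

Expected continuation weight on next period's payoff is β·p = 5/8·p, which plays the role of the discount factor.
Cooperation requires 5/8·p ≥ (105−79)/(105−39) = 13/33, hence p ≥ 104/165.

104/165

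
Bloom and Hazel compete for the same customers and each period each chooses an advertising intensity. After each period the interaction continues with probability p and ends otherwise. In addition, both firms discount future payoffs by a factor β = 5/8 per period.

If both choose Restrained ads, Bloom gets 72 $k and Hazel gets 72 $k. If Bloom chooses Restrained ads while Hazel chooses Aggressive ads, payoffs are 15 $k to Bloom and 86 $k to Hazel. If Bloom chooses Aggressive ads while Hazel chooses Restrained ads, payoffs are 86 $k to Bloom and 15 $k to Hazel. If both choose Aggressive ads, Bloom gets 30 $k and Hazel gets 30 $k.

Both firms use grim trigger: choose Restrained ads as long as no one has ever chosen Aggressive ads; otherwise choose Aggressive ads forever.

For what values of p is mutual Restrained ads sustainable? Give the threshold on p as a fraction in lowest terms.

2/5

Expected continuation weight on next period's payoff is β·p = 5/8·p, which plays the role of the discount factor.
Cooperation requires 5/8·p ≥ (86−72)/(86−30) = 1/4, hence p ≥ 2/5.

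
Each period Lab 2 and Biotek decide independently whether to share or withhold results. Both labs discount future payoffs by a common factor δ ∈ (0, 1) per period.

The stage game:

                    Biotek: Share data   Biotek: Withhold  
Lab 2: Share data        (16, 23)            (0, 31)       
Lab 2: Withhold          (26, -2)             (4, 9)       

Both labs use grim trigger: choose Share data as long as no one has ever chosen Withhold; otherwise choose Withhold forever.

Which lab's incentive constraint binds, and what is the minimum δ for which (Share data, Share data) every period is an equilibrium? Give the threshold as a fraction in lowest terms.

Lab 2: cooperation gives 16 each period; deviation gives 26 once then 4 forever.
  16/(1−δ) ≥ 26 + 4δ/(1−δ) ⇒ δ ≥ 10/22 = 5/11.
Biotek: cooperation gives 23 each period; deviation gives 31 once then 9 forever.
  δ ≥ 8/22 = 4/11.
Both must hold, so the binding constraint is Lab 2's: δ ≥ 5/11.

Lab 2; δ ≥ 5/11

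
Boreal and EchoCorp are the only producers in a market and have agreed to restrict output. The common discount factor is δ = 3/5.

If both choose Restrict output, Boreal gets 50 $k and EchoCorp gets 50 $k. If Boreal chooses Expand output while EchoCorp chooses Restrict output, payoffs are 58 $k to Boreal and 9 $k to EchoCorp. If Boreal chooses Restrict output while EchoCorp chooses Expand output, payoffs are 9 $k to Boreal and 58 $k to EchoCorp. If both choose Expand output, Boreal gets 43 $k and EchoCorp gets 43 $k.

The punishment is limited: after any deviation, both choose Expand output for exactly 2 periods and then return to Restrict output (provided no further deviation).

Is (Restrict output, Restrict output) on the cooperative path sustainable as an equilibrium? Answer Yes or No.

No

A one-shot deviation gives 58 now, then 43 for 2 periods, then back to 50.
Gain from deviating: (58−50) today; loss: (50−43) in each of the next 2 periods.
No-deviation condition: (50−43)(δ+…+δ^2) ≥ 58−50, i.e. δ+…+δ^2 ≥ 8/7.
At δ = 3/5: δ+…+δ^2 = 0.9600 < 1.1429.
So cooperation is not sustainable.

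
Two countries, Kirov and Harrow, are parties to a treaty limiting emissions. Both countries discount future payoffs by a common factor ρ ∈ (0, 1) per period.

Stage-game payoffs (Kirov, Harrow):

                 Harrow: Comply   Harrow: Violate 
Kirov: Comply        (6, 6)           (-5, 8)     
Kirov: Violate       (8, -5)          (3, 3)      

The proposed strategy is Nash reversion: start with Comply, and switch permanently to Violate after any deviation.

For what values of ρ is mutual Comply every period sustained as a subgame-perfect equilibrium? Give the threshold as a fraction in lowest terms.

2/5

6/(1−ρ) ≥ 8 + 3ρ/(1−ρ)
6 ≥ 8 − 5ρ
ρ ≥ 2/5.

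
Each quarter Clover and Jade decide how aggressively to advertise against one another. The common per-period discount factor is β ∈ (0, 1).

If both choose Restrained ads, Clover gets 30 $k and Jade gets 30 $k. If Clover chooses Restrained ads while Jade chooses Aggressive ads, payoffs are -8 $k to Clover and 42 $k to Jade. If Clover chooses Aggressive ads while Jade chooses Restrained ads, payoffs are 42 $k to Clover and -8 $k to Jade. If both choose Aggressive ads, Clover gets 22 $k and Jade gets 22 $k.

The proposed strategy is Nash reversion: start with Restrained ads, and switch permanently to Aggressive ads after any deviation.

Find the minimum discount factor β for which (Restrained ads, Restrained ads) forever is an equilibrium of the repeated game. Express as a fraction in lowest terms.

3/5

One-period gain from deviating is 42 − 30 = 12. The loss is 30 − 22 = 8 in every subsequent period, with present value 8·β/(1−β).
Deviation is unprofitable when 8·β/(1−β) ≥ 12, i.e. β/(1−β) ≥ 3/2.
Equivalently β ≥ 12/(12+8) = 3/5.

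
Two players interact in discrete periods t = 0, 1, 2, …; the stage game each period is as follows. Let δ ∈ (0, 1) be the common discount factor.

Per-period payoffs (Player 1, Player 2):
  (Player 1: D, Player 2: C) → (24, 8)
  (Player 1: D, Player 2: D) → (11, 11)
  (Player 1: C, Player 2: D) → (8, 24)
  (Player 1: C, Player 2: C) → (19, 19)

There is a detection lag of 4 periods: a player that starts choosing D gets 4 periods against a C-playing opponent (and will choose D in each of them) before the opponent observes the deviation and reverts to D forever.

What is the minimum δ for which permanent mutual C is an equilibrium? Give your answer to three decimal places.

A deviator earns 24 for 4 periods, then 11 forever; cooperating earns 19 forever. Multiplying the IC by (1−δ):
19 ≥ 24(1−δ^4) + 11δ^4, so 13·δ^4 ≥ 5 and δ^4 ≥ 5/13.
δ ≥ (5/13)^(1/4) ≈ 0.788.

0.788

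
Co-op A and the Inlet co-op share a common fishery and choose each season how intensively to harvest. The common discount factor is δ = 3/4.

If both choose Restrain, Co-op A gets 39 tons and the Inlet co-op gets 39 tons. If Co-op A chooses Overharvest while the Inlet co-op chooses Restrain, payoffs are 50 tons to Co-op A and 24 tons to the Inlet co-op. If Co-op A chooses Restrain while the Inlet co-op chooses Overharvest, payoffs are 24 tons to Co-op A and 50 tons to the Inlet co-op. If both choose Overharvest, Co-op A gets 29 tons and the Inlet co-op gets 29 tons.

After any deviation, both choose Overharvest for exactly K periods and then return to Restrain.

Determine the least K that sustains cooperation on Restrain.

No profitable deviation requires (39−29)(δ+…+δ^K) ≥ 50−39, i.e. δ+…+δ^K ≥ 11/10 ≈ 1.1000.
With δ = 3/4, the partial sums are K=1: 0.7500, K=2: 1.3125.
K = 2 is the first length at which the sum reaches 1.1000.

2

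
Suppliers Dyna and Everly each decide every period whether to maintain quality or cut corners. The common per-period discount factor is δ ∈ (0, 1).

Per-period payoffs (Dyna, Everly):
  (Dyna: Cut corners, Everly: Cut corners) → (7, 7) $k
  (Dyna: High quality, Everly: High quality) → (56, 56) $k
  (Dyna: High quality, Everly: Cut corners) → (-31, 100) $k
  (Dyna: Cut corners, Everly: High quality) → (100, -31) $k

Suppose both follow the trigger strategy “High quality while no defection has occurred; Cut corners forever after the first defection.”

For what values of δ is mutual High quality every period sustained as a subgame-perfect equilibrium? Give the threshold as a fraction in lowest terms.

One-period gain from deviating is 100 − 56 = 44. The loss is 56 − 7 = 49 in every subsequent period, with present value 49·δ/(1−δ).
Deviation is unprofitable when 49·δ/(1−δ) ≥ 44, i.e. δ/(1−δ) ≥ 44/49.
Equivalently δ ≥ 44/(44+49) = 44/93.

44/93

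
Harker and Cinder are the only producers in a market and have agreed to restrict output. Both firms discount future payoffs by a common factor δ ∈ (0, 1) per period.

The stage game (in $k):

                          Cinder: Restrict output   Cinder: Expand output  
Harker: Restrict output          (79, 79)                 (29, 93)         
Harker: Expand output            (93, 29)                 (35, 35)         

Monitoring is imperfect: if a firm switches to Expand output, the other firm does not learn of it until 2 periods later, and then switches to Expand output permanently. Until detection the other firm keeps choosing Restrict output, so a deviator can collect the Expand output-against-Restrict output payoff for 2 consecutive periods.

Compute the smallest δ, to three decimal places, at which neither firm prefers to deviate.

Deviating for the 2 undetected periods gains 93−79 = 14 per period over cooperation, then loses 79−35 = 44 per period forever once punishment starts.
Gain: 14(1 + δ + … + δ^1); loss: 44·δ^2/(1−δ).
No profitable deviation ⇔ 14(1−δ^2) ≤ 44·δ^2, i.e. δ^2 ≥ 14/(14+44) = 7/29.
Hence δ ≥ (7/29)^(1/2) ≈ 0.491.

0.491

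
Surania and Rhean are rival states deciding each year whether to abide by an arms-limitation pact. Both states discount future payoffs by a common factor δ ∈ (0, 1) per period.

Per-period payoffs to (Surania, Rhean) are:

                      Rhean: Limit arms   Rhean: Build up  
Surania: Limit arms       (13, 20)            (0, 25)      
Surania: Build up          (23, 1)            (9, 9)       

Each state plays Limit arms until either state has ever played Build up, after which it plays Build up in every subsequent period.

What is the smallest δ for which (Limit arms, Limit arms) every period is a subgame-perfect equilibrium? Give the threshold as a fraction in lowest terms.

Surania's threshold: (23−13)/(23−9) = 5/7.
Rhean's threshold: (25−20)/(25−9) = 5/16.
5/7 > 5/16, so Surania binds and δ* = 5/7.

5/7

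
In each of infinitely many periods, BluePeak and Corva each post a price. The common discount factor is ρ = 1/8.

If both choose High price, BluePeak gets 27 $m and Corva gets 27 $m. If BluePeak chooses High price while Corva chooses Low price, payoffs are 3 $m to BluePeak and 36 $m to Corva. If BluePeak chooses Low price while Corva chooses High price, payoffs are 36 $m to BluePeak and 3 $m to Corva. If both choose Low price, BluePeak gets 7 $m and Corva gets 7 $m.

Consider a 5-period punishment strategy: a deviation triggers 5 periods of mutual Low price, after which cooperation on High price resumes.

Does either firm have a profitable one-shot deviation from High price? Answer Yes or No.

Comparing payoff streams over the 6 periods until play realigns: cooperate → 27(1+ρ+…+ρ^5); deviate → 36 + 7(ρ+…+ρ^5).
Cooperation is sustained iff (27−7)(ρ+…+ρ^5) ≥ 36−27.
ρ+…+ρ^5 = 1/8·(1−(1/8)^5)/(1−1/8) = 0.1429, and (36−27)/(27−7) = 0.4500.
0.1429 < 0.4500, so cooperation is not sustainable.

Yes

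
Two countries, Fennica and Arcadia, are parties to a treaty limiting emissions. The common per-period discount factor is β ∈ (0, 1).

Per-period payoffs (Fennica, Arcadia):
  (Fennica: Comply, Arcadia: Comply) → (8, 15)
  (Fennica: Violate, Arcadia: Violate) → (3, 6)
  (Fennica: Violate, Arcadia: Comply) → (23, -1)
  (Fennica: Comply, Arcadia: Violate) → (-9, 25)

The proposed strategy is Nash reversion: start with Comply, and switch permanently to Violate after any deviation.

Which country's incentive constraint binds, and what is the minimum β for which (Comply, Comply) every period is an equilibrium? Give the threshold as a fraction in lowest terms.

Fennica's threshold: (23−8)/(23−3) = 3/4.
Arcadia's threshold: (25−15)/(25−6) = 10/19.
3/4 > 10/19, so Fennica binds and β* = 3/4.

Fennica; β ≥ 3/4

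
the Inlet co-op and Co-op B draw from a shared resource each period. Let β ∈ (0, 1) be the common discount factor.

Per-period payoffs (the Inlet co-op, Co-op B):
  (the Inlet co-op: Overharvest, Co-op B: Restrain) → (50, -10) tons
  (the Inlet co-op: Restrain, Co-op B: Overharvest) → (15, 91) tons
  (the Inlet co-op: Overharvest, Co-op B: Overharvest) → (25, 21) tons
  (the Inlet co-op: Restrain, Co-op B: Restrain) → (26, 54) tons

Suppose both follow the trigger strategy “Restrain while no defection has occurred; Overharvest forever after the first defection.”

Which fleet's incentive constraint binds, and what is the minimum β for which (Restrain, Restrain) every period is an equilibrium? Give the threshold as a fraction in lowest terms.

For the Inlet co-op: deviation gain 50−26 = 24, per-period punishment loss 26−25 = 1. IC gives β ≥ 24/25.
For Co-op B: gain 37, loss 33 per period, so β ≥ 37/70.
The tighter constraint is the Inlet co-op's, so cooperation needs β ≥ 24/25.

the Inlet co-op; β ≥ 24/25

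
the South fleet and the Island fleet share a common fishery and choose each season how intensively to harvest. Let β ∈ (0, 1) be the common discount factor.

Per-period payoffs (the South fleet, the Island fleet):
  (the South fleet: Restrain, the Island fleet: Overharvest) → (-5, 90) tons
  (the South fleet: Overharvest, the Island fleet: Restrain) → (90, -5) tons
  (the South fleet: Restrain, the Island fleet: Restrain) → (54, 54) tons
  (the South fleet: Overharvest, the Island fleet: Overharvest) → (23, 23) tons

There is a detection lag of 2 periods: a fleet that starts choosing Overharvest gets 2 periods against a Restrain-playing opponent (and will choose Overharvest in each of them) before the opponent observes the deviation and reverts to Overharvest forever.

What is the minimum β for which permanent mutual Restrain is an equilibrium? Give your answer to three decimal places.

0.733

Deviating for the 2 undetected periods gains 90−54 = 36 per period over cooperation, then loses 54−23 = 31 per period forever once punishment starts.
Gain: 36(1 + β + … + β^1); loss: 31·β^2/(1−β).
No profitable deviation ⇔ 36(1−β^2) ≤ 31·β^2, i.e. β^2 ≥ 36/(36+31) = 36/67.
Hence β ≥ (36/67)^(1/2) ≈ 0.733.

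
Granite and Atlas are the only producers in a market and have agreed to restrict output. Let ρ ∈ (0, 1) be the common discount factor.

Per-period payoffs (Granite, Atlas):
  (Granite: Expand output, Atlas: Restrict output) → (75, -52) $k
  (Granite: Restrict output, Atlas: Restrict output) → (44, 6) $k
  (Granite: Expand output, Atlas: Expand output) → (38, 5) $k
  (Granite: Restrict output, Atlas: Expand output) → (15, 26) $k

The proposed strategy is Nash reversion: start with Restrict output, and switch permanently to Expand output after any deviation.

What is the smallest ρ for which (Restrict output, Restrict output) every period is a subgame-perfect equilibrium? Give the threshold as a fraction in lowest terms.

20/21

Granite's threshold: (75−44)/(75−38) = 31/37.
Atlas's threshold: (26−6)/(26−5) = 20/21.
31/37 < 20/21, so Atlas binds and ρ* = 20/21.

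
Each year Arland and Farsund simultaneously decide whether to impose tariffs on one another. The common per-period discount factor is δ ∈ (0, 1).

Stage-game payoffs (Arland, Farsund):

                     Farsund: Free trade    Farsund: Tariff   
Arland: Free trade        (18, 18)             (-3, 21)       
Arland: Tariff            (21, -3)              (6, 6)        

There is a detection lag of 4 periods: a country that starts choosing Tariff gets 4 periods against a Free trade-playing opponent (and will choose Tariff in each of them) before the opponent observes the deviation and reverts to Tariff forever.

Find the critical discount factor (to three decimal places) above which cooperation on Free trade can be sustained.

Deviating for the 4 undetected periods gains 21−18 = 3 per period over cooperation, then loses 18−6 = 12 per period forever once punishment starts.
Gain: 3(1 + δ + … + δ^3); loss: 12·δ^4/(1−δ).
No profitable deviation ⇔ 3(1−δ^4) ≤ 12·δ^4, i.e. δ^4 ≥ 3/(3+12) = 1/5.
Hence δ ≥ (1/5)^(1/4) ≈ 0.669.

0.669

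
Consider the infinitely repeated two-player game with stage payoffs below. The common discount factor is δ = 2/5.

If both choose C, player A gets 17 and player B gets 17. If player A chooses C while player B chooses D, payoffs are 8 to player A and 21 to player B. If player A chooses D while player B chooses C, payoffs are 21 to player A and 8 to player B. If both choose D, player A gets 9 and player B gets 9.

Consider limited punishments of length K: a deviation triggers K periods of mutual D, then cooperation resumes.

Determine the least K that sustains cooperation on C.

Need Σ_{k=1}^{K} δ^k ≥ (21−17)/(17−9) = 0.5000 at δ = 2/5.
At K = 1 the sum is 0.4000 < 0.5000; at K = 2 it is 0.5600 ≥ 0.5000.
So the minimum punishment length is K = 2.

2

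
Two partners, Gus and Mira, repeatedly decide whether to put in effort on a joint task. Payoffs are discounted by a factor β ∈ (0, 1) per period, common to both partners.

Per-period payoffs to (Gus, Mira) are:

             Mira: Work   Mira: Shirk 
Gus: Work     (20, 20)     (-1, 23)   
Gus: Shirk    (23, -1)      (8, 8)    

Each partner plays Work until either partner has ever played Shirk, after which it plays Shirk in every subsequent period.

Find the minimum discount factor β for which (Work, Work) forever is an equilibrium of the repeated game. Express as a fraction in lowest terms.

Cooperation forever yields 20 each period: 20/(1−β).
Deviating yields 23 once, then 8 forever: 23 + 8β/(1−β).
No profitable deviation requires 20/(1−β) ≥ 23 + 8β/(1−β).
Multiplying by (1−β): 20 ≥ 23(1−β) + 8β = 23 − 15β.
So 15β ≥ 3, i.e. β ≥ 3/15 = 1/5.

1/5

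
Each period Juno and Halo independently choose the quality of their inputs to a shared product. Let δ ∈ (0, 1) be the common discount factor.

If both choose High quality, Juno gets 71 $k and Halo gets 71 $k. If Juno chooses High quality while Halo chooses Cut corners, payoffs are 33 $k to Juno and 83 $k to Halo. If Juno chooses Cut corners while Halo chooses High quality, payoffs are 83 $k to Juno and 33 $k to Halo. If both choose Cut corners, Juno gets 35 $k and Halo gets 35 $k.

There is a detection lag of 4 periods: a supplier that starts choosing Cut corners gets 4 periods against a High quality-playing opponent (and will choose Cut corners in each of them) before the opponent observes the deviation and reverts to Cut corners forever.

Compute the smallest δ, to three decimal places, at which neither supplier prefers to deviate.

0.707

A deviator earns 83 for 4 periods, then 35 forever; cooperating earns 71 forever. Multiplying the IC by (1−δ):
71 ≥ 83(1−δ^4) + 35δ^4, so 48·δ^4 ≥ 12 and δ^4 ≥ 1/4.
δ ≥ (1/4)^(1/4) ≈ 0.707.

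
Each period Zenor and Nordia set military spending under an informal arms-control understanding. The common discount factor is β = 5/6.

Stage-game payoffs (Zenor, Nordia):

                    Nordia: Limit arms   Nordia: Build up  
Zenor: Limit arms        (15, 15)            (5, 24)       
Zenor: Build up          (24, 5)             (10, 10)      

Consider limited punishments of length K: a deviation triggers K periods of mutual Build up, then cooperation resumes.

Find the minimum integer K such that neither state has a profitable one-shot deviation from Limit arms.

3

Need Σ_{k=1}^{K} β^k ≥ (24−15)/(15−10) = 1.8000 at β = 5/6.
At K = 2 the sum is 1.5278 < 1.8000; at K = 3 it is 2.1065 ≥ 1.8000.
So the minimum punishment length is K = 3.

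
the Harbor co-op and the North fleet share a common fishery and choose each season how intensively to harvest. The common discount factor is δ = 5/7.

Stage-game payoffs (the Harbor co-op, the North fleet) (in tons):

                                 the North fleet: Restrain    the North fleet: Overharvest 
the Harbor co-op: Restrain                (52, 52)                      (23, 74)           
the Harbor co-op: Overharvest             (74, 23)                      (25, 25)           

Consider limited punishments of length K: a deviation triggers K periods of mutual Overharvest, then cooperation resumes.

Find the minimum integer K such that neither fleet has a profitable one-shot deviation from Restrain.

2

IC: δ(1−δ^K)/(1−δ) ≥ (74−52)/(52−25) = 22/27.
With δ = 5/7: need 1 − δ^K ≥ 22/27·(1−5/7)/(5/7), i.e. δ^K ≤ 0.6741.
Since (5/7)^1 = 0.7143 and (5/7)^2 = 0.5102, the smallest such K is 2.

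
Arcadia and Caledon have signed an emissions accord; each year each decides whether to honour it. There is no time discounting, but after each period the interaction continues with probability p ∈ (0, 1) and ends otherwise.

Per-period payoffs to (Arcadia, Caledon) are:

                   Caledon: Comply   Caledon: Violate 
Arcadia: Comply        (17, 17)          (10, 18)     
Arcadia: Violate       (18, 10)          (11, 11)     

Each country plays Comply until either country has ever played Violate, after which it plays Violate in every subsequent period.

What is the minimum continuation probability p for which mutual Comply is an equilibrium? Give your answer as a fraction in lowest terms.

With no time discounting, the continuation probability p plays the role of the discount factor.
Grim-trigger IC: 17/(1−p) ≥ 18 + 11p/(1−p) ⇒ p ≥ (18−17)/(18−11) = 1/7.

1/7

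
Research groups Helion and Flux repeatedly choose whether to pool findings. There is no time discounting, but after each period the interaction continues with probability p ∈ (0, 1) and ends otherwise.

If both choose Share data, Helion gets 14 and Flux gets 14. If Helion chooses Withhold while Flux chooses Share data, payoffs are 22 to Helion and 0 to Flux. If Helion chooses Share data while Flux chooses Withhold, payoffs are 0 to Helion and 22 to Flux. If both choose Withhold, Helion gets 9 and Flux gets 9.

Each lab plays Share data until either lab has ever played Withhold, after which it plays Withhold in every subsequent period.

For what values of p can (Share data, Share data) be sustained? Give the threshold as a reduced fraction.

With no time discounting, the continuation probability p plays the role of the discount factor.
Grim-trigger IC: 14/(1−p) ≥ 22 + 9p/(1−p) ⇒ p ≥ (22−14)/(22−9) = 8/13.

8/13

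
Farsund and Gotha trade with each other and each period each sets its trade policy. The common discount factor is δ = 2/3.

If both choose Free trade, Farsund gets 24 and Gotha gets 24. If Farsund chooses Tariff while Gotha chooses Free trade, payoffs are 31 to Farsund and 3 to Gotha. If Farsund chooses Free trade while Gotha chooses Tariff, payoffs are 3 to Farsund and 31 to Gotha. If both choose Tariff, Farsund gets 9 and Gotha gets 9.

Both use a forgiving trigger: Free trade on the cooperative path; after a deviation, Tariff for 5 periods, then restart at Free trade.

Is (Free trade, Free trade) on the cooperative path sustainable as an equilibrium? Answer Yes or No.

Yes

A one-shot deviation gives 31 now, then 9 for 5 periods, then back to 24.
Gain from deviating: (31−24) today; loss: (24−9) in each of the next 5 periods.
No-deviation condition: (24−9)(δ+…+δ^5) ≥ 31−24, i.e. δ+…+δ^5 ≥ 7/15.
At δ = 2/3: δ+…+δ^5 = 1.7366 ≥ 0.4667.
So cooperation is sustainable.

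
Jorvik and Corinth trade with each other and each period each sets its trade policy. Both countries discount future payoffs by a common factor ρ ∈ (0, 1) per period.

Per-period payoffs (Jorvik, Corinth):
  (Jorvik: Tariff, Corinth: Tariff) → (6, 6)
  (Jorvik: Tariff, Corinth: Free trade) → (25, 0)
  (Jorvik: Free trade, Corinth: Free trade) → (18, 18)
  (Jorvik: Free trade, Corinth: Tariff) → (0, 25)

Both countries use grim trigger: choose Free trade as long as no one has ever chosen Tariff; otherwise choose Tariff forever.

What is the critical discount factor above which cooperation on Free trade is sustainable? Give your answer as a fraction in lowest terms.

7/19

18/(1−ρ) ≥ 25 + 6ρ/(1−ρ)
18 ≥ 25 − 19ρ
ρ ≥ 7/19.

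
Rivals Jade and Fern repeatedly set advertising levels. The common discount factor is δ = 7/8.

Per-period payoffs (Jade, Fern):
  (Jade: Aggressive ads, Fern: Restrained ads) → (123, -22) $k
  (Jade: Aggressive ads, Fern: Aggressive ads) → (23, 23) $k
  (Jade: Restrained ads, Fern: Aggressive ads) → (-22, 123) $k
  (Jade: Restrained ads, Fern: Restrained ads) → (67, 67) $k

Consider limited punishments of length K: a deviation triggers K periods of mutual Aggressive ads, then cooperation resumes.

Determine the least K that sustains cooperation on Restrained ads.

No profitable deviation requires (67−23)(δ+…+δ^K) ≥ 123−67, i.e. δ+…+δ^K ≥ 14/11 ≈ 1.2727.
With δ = 7/8, the partial sums are K=1: 0.8750, K=2: 1.6406.
K = 2 is the first length at which the sum reaches 1.2727.

2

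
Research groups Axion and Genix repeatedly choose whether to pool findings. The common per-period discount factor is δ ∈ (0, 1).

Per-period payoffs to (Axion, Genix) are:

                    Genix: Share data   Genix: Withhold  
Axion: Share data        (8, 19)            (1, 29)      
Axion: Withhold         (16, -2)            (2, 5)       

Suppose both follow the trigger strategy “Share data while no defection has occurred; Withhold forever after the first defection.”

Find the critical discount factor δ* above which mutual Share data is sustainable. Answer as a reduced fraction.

4/7

Axion's threshold: (16−8)/(16−2) = 4/7.
Genix's threshold: (29−19)/(29−5) = 5/12.
4/7 > 5/12, so Axion binds and δ* = 4/7.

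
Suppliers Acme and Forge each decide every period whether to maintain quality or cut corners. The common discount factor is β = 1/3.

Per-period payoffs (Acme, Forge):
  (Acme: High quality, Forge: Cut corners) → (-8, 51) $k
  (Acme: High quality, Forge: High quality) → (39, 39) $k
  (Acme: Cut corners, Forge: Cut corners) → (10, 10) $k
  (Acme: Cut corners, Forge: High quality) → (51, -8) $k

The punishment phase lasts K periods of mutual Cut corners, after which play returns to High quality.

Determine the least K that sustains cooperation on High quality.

2

No profitable deviation requires (39−10)(β+…+β^K) ≥ 51−39, i.e. β+…+β^K ≥ 12/29 ≈ 0.4138.
With β = 1/3, the partial sums are K=1: 0.3333, K=2: 0.4444.
K = 2 is the first length at which the sum reaches 0.4138.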